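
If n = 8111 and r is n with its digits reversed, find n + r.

9229

Reverse of 8111 is 1118.
8111 + 1118 = 9229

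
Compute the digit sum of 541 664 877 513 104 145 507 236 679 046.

127

5+4+1+6+6+4+8+7+7+5+1+3+1+0+4+1+4+5+5+0+7+2+3+6+6+7+9+0+4+6 = 127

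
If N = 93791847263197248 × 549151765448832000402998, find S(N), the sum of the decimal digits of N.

93791847263197248 × 549151765448832000402998 = 51505958509291970710975994077709964549504
Sum of its 41 digits: 207.

207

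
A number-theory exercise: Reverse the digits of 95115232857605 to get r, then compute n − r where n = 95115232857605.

Reverse of 95115232857605 is 50675823251159.
95115232857605 − 50675823251159 = 44439409606446

44439409606446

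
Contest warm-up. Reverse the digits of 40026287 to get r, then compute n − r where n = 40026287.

Reverse of 40026287 is 78262004.
40026287 − 78262004 = -38235717

-38235717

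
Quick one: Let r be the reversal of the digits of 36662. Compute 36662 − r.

Reverse of 36662 is 26663.
36662 − 26663 = 9999

9999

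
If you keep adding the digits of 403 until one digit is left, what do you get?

7

4+0+3 = 7
(Equivalently, 403 mod 9 = 7.)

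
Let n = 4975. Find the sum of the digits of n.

4+9+7+5 = 25

25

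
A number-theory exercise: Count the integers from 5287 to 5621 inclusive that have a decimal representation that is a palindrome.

3

The integers in [5287, 5621] that have a decimal representation that is a palindrome: 5335, 5445, 5555.
3 qualify.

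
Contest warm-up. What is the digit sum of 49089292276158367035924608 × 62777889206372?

169

49089292276158367035924608 × 62777889206372 = 3081722151731882737817888575330345202176
Sum of its 40 digits: 169.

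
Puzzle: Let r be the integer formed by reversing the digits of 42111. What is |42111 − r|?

30987

Reverse of 42111 is 11124.
|42111 − 11124| = 30987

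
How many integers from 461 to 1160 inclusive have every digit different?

The integers in [461, 1160] that have every digit different: 461, 462, 463, 465, 467, 468, …, 1097, 1098.
447 qualify.

447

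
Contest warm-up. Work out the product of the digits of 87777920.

0

8×7×7×7×7×9×2×0 = 0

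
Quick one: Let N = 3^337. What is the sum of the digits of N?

3^337 = 61640029873696844587354495248467655238959604866138307074477812999899122146583802168656575797599660327192763477246946112810148535313507889074737242512454360455363
Sum of its 161 digits: 774.

774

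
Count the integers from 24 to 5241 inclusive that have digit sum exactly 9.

The integers in [24, 5241] that have digit sum exactly 9: 27, 36, 45, 54, 63, 72, …, 5211, 5220.
195 qualify.

195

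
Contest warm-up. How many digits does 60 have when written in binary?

6

60 in base 2 is 111100, which has 6 digits.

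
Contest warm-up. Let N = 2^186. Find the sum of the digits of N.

2^186 = 98079714615416886934934209737619787751599303819750539264
Sum of its 56 digits: 289.

289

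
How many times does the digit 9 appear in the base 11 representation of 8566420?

2

8566420 in base 11 is 4921095.
The digit 9 appears 2 times.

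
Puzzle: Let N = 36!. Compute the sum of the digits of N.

36! = 371993326789901217467999448150835200000000
Sum of its 42 digits: 171.

171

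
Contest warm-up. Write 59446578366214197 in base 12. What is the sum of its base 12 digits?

59446578366214197 in base 12 is 3A373B5193500759.
Digit sum: 3+10+3+7+3+11+5+1+9+3+5+0+0+7+5+9 = 81.

81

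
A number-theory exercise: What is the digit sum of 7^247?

7^247 = 54854957576556865299555219821488223770492611732578777156559174264761635162080802265036764466629721124626962225763674796130798503983561122921577440806764720163706947866621104618064172888180249197159655224615543
Sum of its 209 digits: 961.

961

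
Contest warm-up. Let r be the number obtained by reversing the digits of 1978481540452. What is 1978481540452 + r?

4518933389243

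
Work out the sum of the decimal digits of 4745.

4+7+4+5 = 20

20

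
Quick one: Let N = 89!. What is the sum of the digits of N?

89! = 16507955160908461081216919262453619309839666236496541854913520707833171034378509739399912570787600662729080382999756800000000000000000000
Sum of its 137 digits: 549.

549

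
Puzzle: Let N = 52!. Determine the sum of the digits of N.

279

52! = 80658175170943878571660636856403766975289505440883277824000000000000
Sum of its 68 digits: 279.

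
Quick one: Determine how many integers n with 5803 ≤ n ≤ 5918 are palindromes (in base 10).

The integers in [5803, 5918] that are palindromes (in base 10): 5885.
1 qualifies.

1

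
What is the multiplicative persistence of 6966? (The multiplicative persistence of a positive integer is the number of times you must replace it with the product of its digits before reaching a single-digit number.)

6966 → 1944 → 144 → 16 → 6 (4 steps)

4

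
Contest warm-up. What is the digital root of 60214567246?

7

6+0+2+1+4+5+6+7+2+4+6 = 43
4+3 = 7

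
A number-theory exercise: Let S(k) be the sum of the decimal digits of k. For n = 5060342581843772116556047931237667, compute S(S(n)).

9

First digit sum: 144.
1+4+4 = 9.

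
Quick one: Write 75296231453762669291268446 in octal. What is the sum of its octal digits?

105

75296231453762669291268446 in base 8 is 37110461613277224077253064536.
Digit sum: 3+7+1+1+0+4+6+1+6+1+3+2+7+7+2+2+4+0+7+7+2+5+3+0+6+4+5+3+6 = 105.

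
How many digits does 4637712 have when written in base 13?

4637712 in base 13 is C64C11, which has 6 digits.

6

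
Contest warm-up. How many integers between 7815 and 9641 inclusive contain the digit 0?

507

The integers in [7815, 9641] that contain the digit 0: 7820, 7830, 7840, 7850, 7860, 7870, …, 9630, 9640.
507 qualify.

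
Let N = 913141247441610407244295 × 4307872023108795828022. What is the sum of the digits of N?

913141247441610407244295 × 4307872023108795828022 = 3933695633000379757549786950212060701760634490
Sum of its 46 digits: 199.

199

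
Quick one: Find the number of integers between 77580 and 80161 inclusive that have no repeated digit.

696

The integers in [77580, 80161] that have no repeated digit: 78012, 78013, 78014, 78015, 78016, 78019, …, 80157, 80159.
696 qualify.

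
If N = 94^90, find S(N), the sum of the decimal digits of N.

94^90 = 3815107888267588158830499010699770043858931022003594789762684384750117652380946337066557462159542240926794405585593370546024211771853137483744746445084400064599116055164879896576
Sum of its 178 digits: 820.

820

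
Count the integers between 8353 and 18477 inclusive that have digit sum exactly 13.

The integers in [8353, 18477] that have digit sum exactly 13: 8401, 8410, 8500, 9004, 9013, 9022, …, 18310, 18400.
423 qualify.

423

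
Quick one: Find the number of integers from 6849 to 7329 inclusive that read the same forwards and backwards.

The integers in [6849, 7329] that read the same forwards and backwards: 6886, 6996, 7007, 7117, 7227.
5 qualify.

5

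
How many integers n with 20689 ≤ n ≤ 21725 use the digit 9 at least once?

284

The integers in [20689, 21725] that use the digit 9 at least once: 20689, 20690, 20691, 20692, 20693, 20694, …, 21709, 21719.
284 qualify.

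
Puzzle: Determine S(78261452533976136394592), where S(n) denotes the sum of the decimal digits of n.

110

7+8+2+6+1+4+5+2+5+3+3+9+7+6+1+3+6+3+9+4+5+9+2 = 110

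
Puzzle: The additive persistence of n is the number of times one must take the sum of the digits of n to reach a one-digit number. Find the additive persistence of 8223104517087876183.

8223104517087876183 → 81 → 9 (2 steps)

2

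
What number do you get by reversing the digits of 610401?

104016

Reversing 610401 gives 104016.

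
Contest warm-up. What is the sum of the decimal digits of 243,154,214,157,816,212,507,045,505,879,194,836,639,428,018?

186

2+4+3+1+5+4+2+1+4+1+5+7+8+1+6+2+1+2+5+0+7+0+4+5+5+0+5+8+7+9+1+9+4+8+3+6+6+3+9+4+2+8+0+1+8 = 186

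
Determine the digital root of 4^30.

The digital root of n equals n mod 9 (or 9 when 9 | n), so we need 4^30 mod 9.
4^30 ≡ 1 (mod 9), so the digital root is 1.

1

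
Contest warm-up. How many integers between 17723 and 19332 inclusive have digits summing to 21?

The integers in [17723, 19332] that have digits summing to 21: 17724, 17733, 17742, 17751, 17760, 17805, …, 19317, 19326.
119 qualify.

119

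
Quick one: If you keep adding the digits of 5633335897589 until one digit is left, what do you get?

2

5+6+3+3+3+3+5+8+9+7+5+8+9 = 74
7+4 = 11
1+1 = 2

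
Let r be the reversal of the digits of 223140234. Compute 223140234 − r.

-208901088

Reverse of 223140234 is 432041322.
223140234 − 432041322 = -208901088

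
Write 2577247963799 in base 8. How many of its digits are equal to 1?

2577247963799 in base 8 is 45401774605227.
The digit 1 appears 1 time.

1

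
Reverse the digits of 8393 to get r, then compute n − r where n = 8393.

Reverse of 8393 is 3938.
8393 − 3938 = 4455

4455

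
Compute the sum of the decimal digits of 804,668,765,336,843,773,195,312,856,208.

8+0+4+6+6+8+7+6+5+3+3+6+8+4+3+7+7+3+1+9+5+3+1+2+8+5+6+2+0+8 = 144

144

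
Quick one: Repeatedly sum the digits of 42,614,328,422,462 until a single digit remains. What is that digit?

5

4+2+6+1+4+3+2+8+4+2+2+4+6+2 = 50
5+0 = 5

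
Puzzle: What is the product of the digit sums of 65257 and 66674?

725

S(65257) = 6+5+2+5+7 = 25.
S(66674) = 6+6+6+7+4 = 29.
25 · 29 = 725.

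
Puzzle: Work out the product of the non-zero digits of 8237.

8×2×3×7 = 336

336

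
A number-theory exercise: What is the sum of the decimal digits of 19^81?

19^81 = 37935138777825626081921793537883175111660882975396868589425211875005368072659738180509867983917766065619
Sum of its 104 digits: 523.

523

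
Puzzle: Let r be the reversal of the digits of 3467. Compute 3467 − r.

-4176

Reverse of 3467 is 7643.
3467 − 7643 = -4176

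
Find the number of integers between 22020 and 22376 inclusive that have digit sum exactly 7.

The integers in [22020, 22376] that have digit sum exactly 7: 22021, 22030, 22102, 22111, 22120, 22201, 22210, 22300.
8 qualify.

8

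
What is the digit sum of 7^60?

7^60 = 508021860739623365322188197652216501772434524836001
Sum of its 51 digits: 199.

199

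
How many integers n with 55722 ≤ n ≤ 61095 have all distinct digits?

1720

The integers in [55722, 61095] that have all distinct digits: 56012, 56013, 56014, 56017, 56018, 56019, …, 61094, 61095.
1720 qualify.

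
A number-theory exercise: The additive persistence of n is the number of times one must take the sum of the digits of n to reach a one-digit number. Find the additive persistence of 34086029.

2

34086029 → 32 → 5 (2 steps)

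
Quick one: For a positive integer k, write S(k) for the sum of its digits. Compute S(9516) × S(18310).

273

S(9516) = 9+5+1+6 = 21.
S(18310) = 1+8+3+1+0 = 13.
21 · 13 = 273.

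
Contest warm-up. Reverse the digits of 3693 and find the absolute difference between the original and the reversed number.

270

Reverse of 3693 is 3963.
|3693 − 3963| = 270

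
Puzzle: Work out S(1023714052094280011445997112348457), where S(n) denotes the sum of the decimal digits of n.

123

1+0+2+3+7+1+4+0+5+2+0+9+4+2+8+0+0+1+1+4+4+5+9+9+7+1+1+2+3+4+8+4+5+7 = 123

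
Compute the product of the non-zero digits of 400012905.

360

4×1×2×9×5 = 360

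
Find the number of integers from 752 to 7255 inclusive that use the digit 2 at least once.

2492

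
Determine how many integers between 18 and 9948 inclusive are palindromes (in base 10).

187

The integers in [18, 9948] that are palindromes (in base 10): 22, 33, 44, 55, 66, 77, …, 9779, 9889.
187 qualify.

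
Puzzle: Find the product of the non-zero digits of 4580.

4×5×8 = 160

160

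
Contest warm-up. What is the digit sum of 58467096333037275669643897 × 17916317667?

189

58467096333037275669643897 × 17916317667 = 1047515070969786657849590207419828299
Sum of its 37 digits: 189.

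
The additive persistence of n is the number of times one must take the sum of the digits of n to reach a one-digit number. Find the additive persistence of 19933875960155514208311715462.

2

19933875960155514208311715462 → 121 → 4 (2 steps)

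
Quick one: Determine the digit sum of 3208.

3+2+0+8 = 13

13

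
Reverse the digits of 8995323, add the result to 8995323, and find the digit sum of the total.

15

Reversal of 8995323 is 3235998; 8995323 + 3235998 = 12231321.
Digit sum of 12231321: 1+2+2+3+1+3+2+1 = 15.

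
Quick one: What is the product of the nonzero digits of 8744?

8×7×4×4 = 896

896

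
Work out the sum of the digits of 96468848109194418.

9+6+4+6+8+8+4+8+1+0+9+1+9+4+4+1+8 = 90

90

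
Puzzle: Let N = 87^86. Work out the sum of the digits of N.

87^86 = 62900735718572483826331505312797263605132849050114430546601946509693979546830611141270877723275853763806882783413222575239223627204793911206258030266291519458828213809
Sum of its 167 digits: 711.

711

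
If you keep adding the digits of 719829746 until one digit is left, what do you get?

8

7+1+9+8+2+9+7+4+6 = 53
5+3 = 8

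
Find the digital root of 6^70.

9

The digital root of n equals n mod 9 (or 9 when 9 | n), so we need 6^70 mod 9.
6^70 ≡ 0 (mod 9), so the digital root is 9.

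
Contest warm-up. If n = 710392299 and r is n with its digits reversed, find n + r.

Reverse of 710392299 is 992293017.
710392299 + 992293017 = 1702685316

1702685316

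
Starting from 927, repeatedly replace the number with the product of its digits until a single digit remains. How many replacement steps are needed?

3

927 → 126 → 12 → 2 (3 steps)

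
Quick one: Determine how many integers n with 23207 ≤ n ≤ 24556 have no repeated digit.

396

The integers in [23207, 24556] that have no repeated digit: 23401, 23405, 23406, 23407, 23408, 23409, …, 24538, 24539.
396 qualify.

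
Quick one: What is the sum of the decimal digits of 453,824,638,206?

51

4+5+3+8+2+4+6+3+8+2+0+6 = 51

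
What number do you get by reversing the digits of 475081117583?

385711180574

Reversing 475081117583 gives 385711180574.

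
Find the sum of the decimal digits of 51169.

5+1+1+6+9 = 22

22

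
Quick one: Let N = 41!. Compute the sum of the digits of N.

144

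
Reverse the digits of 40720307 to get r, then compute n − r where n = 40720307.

-29582397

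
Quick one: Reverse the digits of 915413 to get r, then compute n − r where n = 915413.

Reverse of 915413 is 314519.
915413 − 314519 = 600894

600894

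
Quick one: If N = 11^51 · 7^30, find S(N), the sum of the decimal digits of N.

11^51 · 7^30 = 2910503618077048331371158470371306836245527677254720493629734982315196007792739
Sum of its 79 digits: 341.

341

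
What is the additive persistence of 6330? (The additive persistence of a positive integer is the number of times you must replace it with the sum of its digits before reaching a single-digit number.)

2

6330 → 12 → 3 (2 steps)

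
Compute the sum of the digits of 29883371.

2+9+8+8+3+3+7+1 = 41

41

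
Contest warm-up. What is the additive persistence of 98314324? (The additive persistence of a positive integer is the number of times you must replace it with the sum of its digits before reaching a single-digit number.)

98314324 → 34 → 7 (2 steps)

2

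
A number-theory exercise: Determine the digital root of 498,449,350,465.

4+9+8+4+4+9+3+5+0+4+6+5 = 61
6+1 = 7

7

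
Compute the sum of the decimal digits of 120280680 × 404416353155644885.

120280680 × 404416353155644885 = 48643473960681112606321800
Sum of its 26 digits: 99.

99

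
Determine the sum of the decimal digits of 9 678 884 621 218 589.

9+6+7+8+8+8+4+6+2+1+2+1+8+5+8+9 = 92

92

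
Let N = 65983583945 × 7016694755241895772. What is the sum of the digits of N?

154

65983583945 × 7016694755241895772 = 462986667398944858452702580540
Sum of its 30 digits: 154.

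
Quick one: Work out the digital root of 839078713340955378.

8+3+9+0+7+8+7+1+3+3+4+0+9+5+5+3+7+8 = 90
9+0 = 9

9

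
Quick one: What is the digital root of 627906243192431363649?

9

6+2+7+9+0+6+2+4+3+1+9+2+4+3+1+3+6+3+6+4+9 = 90
9+0 = 9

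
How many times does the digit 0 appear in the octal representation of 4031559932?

1

4031559932 in base 8 is 36023134374.
The digit 0 appears 1 time.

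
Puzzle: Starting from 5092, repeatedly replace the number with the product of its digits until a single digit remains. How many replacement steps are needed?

1

5092 → 0 (1 step)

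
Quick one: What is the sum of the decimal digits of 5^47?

5^47 = 710542735760100185871124267578125
Sum of its 33 digits: 128.

128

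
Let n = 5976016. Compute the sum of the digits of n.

34

5+9+7+6+0+1+6 = 34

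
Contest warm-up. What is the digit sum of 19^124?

19^124 = 367660114530800906465873503171504260443180707390998636651853943725368146367053922960204927445090292119794149642633720479449351258596632418488345388115789415921
Sum of its 159 digits: 703.

703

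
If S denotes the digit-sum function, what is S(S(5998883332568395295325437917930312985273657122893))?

First digit sum: 246.
2+4+6 = 12.

12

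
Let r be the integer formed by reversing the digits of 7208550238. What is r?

Reversing 7208550238 gives 8320558027.

8320558027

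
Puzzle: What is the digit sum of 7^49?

7^49 = 256923577521058878088611477224235621321607
Sum of its 42 digits: 178.

178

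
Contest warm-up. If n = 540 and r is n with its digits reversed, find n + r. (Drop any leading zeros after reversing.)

Reverse of 540 is 45.
540 + 45 = 585

585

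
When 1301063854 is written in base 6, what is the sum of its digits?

1301063854 in base 6 is 333034151434.
Digit sum: 3+3+3+0+3+4+1+5+1+4+3+4 = 34.

34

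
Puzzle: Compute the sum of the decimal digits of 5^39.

5^39 = 1818989403545856475830078125
Sum of its 28 digits: 134.

134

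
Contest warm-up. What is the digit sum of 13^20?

115

13^20 = 19004963774880799438801
Sum of its 23 digits: 115.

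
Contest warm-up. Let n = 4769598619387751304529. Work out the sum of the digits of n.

118

4+7+6+9+5+9+8+6+1+9+3+8+7+7+5+1+3+0+4+5+2+9 = 118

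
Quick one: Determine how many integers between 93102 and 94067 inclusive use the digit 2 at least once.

The integers in [93102, 94067] that use the digit 2 at least once: 93102, 93112, 93120, 93121, 93122, 93123, …, 94052, 94062.
268 qualify.

268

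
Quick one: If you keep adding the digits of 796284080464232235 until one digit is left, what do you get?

3

7+9+6+2+8+4+0+8+0+4+6+4+2+3+2+2+3+5 = 75
7+5 = 12
1+2 = 3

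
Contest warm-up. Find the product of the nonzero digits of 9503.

135

9×5×3 = 135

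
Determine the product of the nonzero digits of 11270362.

504

1×1×2×7×3×6×2 = 504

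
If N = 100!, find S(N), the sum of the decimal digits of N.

100! = 93326215443944152681699238856266700490715968264381621468592963895217599993229915608941463976156518286253697920827223758251185210916864000000000000000000000000
Sum of its 158 digits: 648.

648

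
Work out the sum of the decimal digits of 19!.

45

19! = 121645100408832000
Sum of its 18 digits: 45.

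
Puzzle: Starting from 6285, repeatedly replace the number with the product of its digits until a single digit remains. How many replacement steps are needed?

2

6285 → 480 → 0 (2 steps)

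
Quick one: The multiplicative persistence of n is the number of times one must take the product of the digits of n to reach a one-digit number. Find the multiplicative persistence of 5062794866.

1

5062794866 → 0 (1 step)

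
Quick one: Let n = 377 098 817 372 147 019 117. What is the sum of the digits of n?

3+7+7+0+9+8+8+1+7+3+7+2+1+4+7+0+1+9+1+1+7 = 93

93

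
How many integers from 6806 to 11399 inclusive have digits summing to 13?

The integers in [6806, 11399] that have digits summing to 13: 7006, 7015, 7024, 7033, 7042, 7051, …, 11371, 11380.
173 qualify.

173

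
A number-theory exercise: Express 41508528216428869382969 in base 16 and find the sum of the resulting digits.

164

41508528216428869382969 in base 16 is 8CA2E8BFB3BF158F339.
Digit sum: 8+12+10+2+14+8+11+15+11+3+11+15+1+5+8+15+3+3+9 = 164.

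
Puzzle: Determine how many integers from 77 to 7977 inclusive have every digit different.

The integers in [77, 7977] that have every digit different: 78, 79, 80, 81, 82, 83, …, 7965, 7968.
4189 qualify.

4189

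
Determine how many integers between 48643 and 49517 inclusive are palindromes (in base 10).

The integers in [48643, 49517] that are palindromes (in base 10): 48684, 48784, 48884, 48984, 49094, 49194, 49294, 49394, 49494.
9 qualify.

9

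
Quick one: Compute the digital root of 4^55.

The digital root of n equals n mod 9 (or 9 when 9 | n), so we need 4^55 mod 9.
4^55 ≡ 4 (mod 9), so the digital root is 4.

4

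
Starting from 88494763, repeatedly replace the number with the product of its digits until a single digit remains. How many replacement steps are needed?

88494763 → 1161216 → 72 → 14 → 4 (4 steps)

4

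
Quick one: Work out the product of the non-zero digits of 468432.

4608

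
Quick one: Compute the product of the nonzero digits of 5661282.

5×6×6×1×2×8×2 = 5760

5760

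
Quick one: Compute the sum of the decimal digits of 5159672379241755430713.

96

5+1+5+9+6+7+2+3+7+9+2+4+1+7+5+5+4+3+0+7+1+3 = 96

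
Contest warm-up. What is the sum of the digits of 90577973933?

62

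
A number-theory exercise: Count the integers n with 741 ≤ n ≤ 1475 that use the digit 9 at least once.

The integers in [741, 1475] that use the digit 9 at least once: 749, 759, 769, 779, 789, 790, …, 1459, 1469.
217 qualify.

217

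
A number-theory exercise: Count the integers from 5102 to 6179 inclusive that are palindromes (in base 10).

The integers in [5102, 6179] that are palindromes (in base 10): 5115, 5225, 5335, 5445, 5555, 5665, …, 6006, 6116.
11 qualify.

11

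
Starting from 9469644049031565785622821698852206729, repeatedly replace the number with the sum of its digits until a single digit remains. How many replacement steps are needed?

2

9469644049031565785622821698852206729 → 180 → 9 (2 steps)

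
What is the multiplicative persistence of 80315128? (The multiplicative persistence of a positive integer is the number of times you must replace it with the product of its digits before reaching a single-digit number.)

1

80315128 → 0 (1 step)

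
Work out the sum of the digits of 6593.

6+5+9+3 = 23

23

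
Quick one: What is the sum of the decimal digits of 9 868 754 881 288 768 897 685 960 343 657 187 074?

9+8+6+8+7+5+4+8+8+1+2+8+8+7+6+8+8+9+7+6+8+5+9+6+0+3+4+3+6+5+7+1+8+7+0+7+4 = 216

216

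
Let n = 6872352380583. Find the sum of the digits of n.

60

6+8+7+2+3+5+2+3+8+0+5+8+3 = 60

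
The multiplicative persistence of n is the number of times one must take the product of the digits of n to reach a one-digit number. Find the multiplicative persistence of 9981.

4

9981 → 648 → 192 → 18 → 8 (4 steps)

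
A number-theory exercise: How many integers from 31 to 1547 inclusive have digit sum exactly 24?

The integers in [31, 1547] that have digit sum exactly 24: 699, 789, 798, 879, 888, 897, 969, 978, 987, 996.
10 qualify.

10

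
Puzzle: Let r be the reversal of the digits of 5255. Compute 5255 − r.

Reverse of 5255 is 5525.
5255 − 5525 = -270

-270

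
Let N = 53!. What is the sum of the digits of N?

279

53! = 4274883284060025564298013753389399649690343788366813724672000000000000
Sum of its 70 digits: 279.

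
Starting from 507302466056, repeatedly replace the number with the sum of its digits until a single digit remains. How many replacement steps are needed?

2

507302466056 → 44 → 8 (2 steps)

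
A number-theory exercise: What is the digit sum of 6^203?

720

6^203 = 92194248343397918572146576568055126186085568996569716771023481049984392782717863628119582097603533016111568140802044043486164491951800572354947367854686601216
Sum of its 158 digits: 720.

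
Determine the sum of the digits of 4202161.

16

4+2+0+2+1+6+1 = 16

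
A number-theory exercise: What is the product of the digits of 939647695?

9×3×9×6×4×7×6×9×5 = 11022480

11022480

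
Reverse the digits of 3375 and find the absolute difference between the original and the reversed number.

2358

Reverse of 3375 is 5733.
|3375 − 5733| = 2358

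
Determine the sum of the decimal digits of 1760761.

28

1+7+6+0+7+6+1 = 28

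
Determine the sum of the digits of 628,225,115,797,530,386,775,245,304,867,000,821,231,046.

165

6+2+8+2+2+5+1+1+5+7+9+7+5+3+0+3+8+6+7+7+5+2+4+5+3+0+4+8+6+7+0+0+0+8+2+1+2+3+1+0+4+6 = 165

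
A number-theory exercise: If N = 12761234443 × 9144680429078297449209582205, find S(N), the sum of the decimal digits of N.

184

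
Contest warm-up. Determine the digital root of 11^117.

8

The digital root of n equals n mod 9 (or 9 when 9 | n), so we need 11^117 mod 9.
11^117 ≡ 8 (mod 9), so the digital root is 8.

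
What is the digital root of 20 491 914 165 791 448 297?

3

2+0+4+9+1+9+1+4+1+6+5+7+9+1+4+4+8+2+9+7 = 93
9+3 = 12
1+2 = 3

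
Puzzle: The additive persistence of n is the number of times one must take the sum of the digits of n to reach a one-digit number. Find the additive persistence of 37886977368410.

3

37886977368410 → 77 → 14 → 5 (3 steps)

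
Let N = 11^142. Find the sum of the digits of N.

11^142 = 7546773094865101294419774423666050595119379686079005924330101976770145154466398271364507980581737803597975637525378359836766557231133216077078032521
Sum of its 148 digits: 673.

673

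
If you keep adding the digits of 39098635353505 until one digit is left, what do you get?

1

3+9+0+9+8+6+3+5+3+5+3+5+0+5 = 64
6+4 = 10
1+0 = 1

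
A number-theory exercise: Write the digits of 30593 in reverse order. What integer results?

39503

Reversing 30593 gives 39503.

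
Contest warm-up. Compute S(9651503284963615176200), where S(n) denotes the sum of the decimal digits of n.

9+6+5+1+5+0+3+2+8+4+9+6+3+6+1+5+1+7+6+2+0+0 = 89

89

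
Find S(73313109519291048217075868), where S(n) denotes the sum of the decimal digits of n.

7+3+3+1+3+1+0+9+5+1+9+2+9+1+0+4+8+2+1+7+0+7+5+8+6+8 = 110

110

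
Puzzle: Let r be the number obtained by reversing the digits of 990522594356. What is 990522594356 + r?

1644017819455

Reverse of 990522594356 is 653495225099.
990522594356 + 653495225099 = 1644017819455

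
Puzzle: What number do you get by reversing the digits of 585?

585

Reversing 585 gives 585.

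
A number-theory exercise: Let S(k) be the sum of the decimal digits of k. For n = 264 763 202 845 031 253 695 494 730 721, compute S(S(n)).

First digit sum: 120.
1+2+0 = 3.

3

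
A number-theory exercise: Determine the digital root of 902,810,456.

9+0+2+8+1+0+4+5+6 = 35
3+5 = 8
(Equivalently, 902,810,456 mod 9 = 8.)

8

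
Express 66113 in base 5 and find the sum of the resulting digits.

66113 in base 5 is 4103423.
Digit sum: 4+1+0+3+4+2+3 = 17.

17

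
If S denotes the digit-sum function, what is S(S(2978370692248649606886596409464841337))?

13

First digit sum: 193.
1+9+3 = 13.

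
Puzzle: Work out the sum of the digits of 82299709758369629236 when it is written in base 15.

144

82299709758369629236 in base 15 is C7E275CD3D2EBA4E1.
Digit sum: 12+7+14+2+7+5+12+13+3+13+2+14+11+10+4+14+1 = 144.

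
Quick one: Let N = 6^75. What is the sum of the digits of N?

6^75 = 22979669527522769358466110762530581047876256816049606885376
Sum of its 59 digits: 288.

288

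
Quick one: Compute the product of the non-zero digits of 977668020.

9×7×7×6×6×8×2 = 254016

254016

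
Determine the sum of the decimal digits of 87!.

87! = 2107757298379527717213600518699389595229783738061356212322972511214654115727593174080683423236414793504734471782400000000000000000000
Sum of its 133 digits: 495.

495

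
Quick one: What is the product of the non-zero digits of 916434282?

9×1×6×4×3×4×2×8×2 = 82944

82944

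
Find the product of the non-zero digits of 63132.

108

6×3×1×3×2 = 108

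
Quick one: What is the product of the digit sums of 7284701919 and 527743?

S(7284701919) = 7+2+8+4+7+0+1+9+1+9 = 48.
S(527743) = 5+2+7+7+4+3 = 28.
48 · 28 = 1344.

1344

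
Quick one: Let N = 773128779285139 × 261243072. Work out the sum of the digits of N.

773128779285139 × 261243072 = 201974537352059676307008
Sum of its 24 digits: 99.

99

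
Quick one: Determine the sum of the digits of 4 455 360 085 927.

58

4+4+5+5+3+6+0+0+8+5+9+2+7 = 58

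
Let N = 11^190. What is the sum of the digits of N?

907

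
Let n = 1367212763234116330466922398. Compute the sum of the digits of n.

1+3+6+7+2+1+2+7+6+3+2+3+4+1+1+6+3+3+0+4+6+6+9+2+2+3+9+8 = 110

110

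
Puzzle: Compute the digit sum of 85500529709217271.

8+5+5+0+0+5+2+9+7+0+9+2+1+7+2+7+1 = 70

70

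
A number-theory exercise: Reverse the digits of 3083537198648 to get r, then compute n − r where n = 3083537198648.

Reverse of 3083537198648 is 8468917353803.
3083537198648 − 8468917353803 = -5385380155155

-5385380155155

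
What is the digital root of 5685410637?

9

5+6+8+5+4+1+0+6+3+7 = 45
4+5 = 9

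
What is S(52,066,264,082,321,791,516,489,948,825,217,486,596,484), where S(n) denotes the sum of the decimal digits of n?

197

5+2+0+6+6+2+6+4+0+8+2+3+2+1+7+9+1+5+1+6+4+8+9+9+4+8+8+2+5+2+1+7+4+8+6+5+9+6+4+8+4 = 197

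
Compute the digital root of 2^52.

7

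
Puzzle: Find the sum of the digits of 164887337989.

1+6+4+8+8+7+3+3+7+9+8+9 = 73

73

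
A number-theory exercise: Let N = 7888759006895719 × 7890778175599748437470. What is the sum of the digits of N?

171

7888759006895719 × 7890778175599748437470 = 62248447404178684874095921425482190930
Sum of its 38 digits: 171.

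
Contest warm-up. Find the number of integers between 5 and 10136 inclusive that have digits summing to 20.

633

The integers in [5, 10136] that have digits summing to 20: 299, 389, 398, 479, 488, 497, …, 9911, 9920.
633 qualify.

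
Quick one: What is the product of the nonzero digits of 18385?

960

1×8×3×8×5 = 960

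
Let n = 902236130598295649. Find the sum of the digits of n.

9+0+2+2+3+6+1+3+0+5+9+8+2+9+5+6+4+9 = 83

83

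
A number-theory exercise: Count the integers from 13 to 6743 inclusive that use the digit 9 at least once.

1762

The integers in [13, 6743] that use the digit 9 at least once: 19, 29, 39, 49, 59, 69, …, 6729, 6739.
1762 qualify.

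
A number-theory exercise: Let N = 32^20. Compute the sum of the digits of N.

115

32^20 = 1267650600228229401496703205376
Sum of its 31 digits: 115.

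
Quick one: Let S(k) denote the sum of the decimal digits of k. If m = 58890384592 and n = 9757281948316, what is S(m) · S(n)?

4270

S(58890384592) = 5+8+8+9+0+3+8+4+5+9+2 = 61.
S(9757281948316) = 9+7+5+7+2+8+1+9+4+8+3+1+6 = 70.
61 · 70 = 4270.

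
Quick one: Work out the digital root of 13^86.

7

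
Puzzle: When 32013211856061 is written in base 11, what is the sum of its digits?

32013211856061 in base 11 is A2227AA567947.
Digit sum: 10+2+2+2+7+10+10+5+6+7+9+4+7 = 81.

81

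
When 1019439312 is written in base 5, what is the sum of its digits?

32

1019439312 in base 5 is 4041434024222.
Digit sum: 4+0+4+1+4+3+4+0+2+4+2+2+2 = 32.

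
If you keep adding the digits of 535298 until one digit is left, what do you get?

5

5+3+5+2+9+8 = 32
3+2 = 5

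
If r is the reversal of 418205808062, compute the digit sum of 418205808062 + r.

Reversal of 418205808062 is 260808502814; 418205808062 + 260808502814 = 679014310876.
Digit sum of 679014310876: 6+7+9+0+1+4+3+1+0+8+7+6 = 52.

52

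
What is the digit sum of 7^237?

7^237 = 194193855110317524844646547498001227606644615198051483641878918265018097787678389709240558866202543376205545802576404830891213778462980035895383672382441975168263141761567593548927796106413023100511207
Sum of its 201 digits: 892.

892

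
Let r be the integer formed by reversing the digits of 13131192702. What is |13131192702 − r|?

Reverse of 13131192702 is 20729113131.
|13131192702 − 20729113131| = 7597920429

7597920429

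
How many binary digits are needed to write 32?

6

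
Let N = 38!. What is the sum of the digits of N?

38! = 523022617466601111760007224100074291200000000
Sum of its 45 digits: 108.

108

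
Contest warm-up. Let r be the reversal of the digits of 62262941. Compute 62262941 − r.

Reverse of 62262941 is 14926226.
62262941 − 14926226 = 47336715

47336715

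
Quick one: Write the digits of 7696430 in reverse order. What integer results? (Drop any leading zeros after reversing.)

346967

Reversing 7696430 gives 346967.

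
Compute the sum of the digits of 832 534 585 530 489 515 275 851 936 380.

8+3+2+5+3+4+5+8+5+5+3+0+4+8+9+5+1+5+2+7+5+8+5+1+9+3+6+3+8+0 = 140

140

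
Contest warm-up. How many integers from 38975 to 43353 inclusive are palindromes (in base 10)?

The integers in [38975, 43353] that are palindromes (in base 10): 38983, 39093, 39193, 39293, 39393, 39493, …, 43234, 43334.
45 qualify.

45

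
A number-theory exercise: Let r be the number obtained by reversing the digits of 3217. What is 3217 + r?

10340

Reverse of 3217 is 7123.
3217 + 7123 = 10340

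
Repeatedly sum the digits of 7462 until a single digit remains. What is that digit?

7+4+6+2 = 19
1+9 = 10
1+0 = 1

1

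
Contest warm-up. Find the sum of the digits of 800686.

28

8+0+0+6+8+6 = 28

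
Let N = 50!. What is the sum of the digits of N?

216

50! = 30414093201713378043612608166064768844377641568960512000000000000
Sum of its 65 digits: 216.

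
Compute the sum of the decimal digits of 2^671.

2^671 = 9797766621314684873895700802803279209044463565243731922466831101232640732633100491228823617617764419367505179450247842283955649007454149170085442756585554871624752266571753841250508572690789992495054848
Sum of its 202 digits: 905.

905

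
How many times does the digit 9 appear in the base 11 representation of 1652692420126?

1652692420126 in base 11 is 5879A2870640.
The digit 9 appears 1 time.

1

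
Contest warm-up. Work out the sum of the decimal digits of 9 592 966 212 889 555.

9+5+9+2+9+6+6+2+1+2+8+8+9+5+5+5 = 91

91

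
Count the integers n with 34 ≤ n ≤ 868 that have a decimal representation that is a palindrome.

The integers in [34, 868] that have a decimal representation that is a palindrome: 44, 55, 66, 77, 88, 99, …, 858, 868.
83 qualify.

83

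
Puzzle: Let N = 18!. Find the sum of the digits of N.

54

18! = 6402373705728000
Sum of its 16 digits: 54.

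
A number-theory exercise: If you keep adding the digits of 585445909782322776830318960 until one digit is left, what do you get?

5

5+8+5+4+4+5+9+0+9+7+8+2+3+2+2+7+7+6+8+3+0+3+1+8+9+6+0 = 131
1+3+1 = 5
(Equivalently, 585445909782322776830318960 mod 9 = 5.)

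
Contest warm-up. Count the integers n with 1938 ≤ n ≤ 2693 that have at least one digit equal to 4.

228

The integers in [1938, 2693] that have at least one digit equal to 4: 1940, 1941, 1942, 1943, 1944, 1945, …, 2674, 2684.
228 qualify.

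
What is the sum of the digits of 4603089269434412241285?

87

4+6+0+3+0+8+9+2+6+9+4+3+4+4+1+2+2+4+1+2+8+5 = 87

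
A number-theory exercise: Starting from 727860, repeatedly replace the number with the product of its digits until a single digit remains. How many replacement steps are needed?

727860 → 0 (1 step)

1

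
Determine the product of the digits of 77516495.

7×7×5×1×6×4×9×5 = 264600

264600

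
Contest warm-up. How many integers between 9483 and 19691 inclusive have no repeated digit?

3168

The integers in [9483, 19691] that have no repeated digit: 9483, 9485, 9486, 9487, 9501, 9502, …, 19685, 19687.
3168 qualify.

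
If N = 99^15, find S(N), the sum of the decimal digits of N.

99^15 = 860058354641288524893953951499
Sum of its 30 digits: 153.

153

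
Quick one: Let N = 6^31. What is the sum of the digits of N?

99

6^31 = 1326443518324400147398656
Sum of its 25 digits: 99.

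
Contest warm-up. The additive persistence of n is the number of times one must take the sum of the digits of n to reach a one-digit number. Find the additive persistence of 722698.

2

722698 → 34 → 7 (2 steps)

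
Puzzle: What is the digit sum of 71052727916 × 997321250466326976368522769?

162

71052727916 × 997321250466326976368522769 = 70862395454228818771803610052607919404
Sum of its 38 digits: 162.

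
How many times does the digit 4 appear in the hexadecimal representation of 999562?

1

999562 in base 16 is F408A.
The digit 4 appears 1 time.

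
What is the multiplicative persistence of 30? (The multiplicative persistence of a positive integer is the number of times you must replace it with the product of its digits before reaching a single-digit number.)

30 → 0 (1 step)

1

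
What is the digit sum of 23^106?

715

23^106 = 2203690593468701693401954159985178669353725494499857842934186816494760909131754538181451138334899407726011670883974930191748430255688022867799889
Sum of its 145 digits: 715.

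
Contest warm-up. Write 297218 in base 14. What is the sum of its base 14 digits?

38

297218 in base 14 is 7A45C.
Digit sum: 7+10+4+5+12 = 38.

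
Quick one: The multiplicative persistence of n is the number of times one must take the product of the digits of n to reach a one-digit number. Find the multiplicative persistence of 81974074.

1

81974074 → 0 (1 step)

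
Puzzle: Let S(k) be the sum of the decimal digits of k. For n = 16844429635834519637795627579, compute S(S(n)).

11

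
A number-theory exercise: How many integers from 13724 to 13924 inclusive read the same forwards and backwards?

The integers in [13724, 13924] that read the same forwards and backwards: 13731, 13831.
2 qualify.

2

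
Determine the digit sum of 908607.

30

9+0+8+6+0+7 = 30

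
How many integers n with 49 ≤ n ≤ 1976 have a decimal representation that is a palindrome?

The integers in [49, 1976] that have a decimal representation that is a palindrome: 55, 66, 77, 88, 99, 101, …, 1771, 1881.
104 qualify.

104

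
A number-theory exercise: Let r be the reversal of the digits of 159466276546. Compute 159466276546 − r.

Reverse of 159466276546 is 645672664951.
159466276546 − 645672664951 = -486206388405

-486206388405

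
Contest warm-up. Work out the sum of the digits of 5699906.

44

5+6+9+9+9+0+6 = 44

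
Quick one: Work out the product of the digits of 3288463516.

829440

3×2×8×8×4×6×3×5×1×6 = 829440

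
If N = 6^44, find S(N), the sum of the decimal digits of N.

6^44 = 17324272922341479351919144385642496
Sum of its 35 digits: 153.

153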